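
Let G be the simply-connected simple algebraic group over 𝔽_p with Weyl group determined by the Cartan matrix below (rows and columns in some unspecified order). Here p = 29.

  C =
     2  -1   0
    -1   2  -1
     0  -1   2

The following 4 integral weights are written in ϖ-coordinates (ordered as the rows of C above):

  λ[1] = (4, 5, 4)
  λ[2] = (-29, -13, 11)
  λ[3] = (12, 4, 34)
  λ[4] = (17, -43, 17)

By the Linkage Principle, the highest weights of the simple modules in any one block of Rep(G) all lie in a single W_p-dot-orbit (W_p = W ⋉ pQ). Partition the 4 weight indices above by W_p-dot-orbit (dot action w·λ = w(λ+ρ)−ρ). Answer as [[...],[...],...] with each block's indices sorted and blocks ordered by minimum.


Type A_3, rank 3, |W|=24; reorder rows/cols to standard.

W_29-reps of the 4 weights in Ā_29 (same 3-coord order as C):

    λ_1 → (5, 6, 5)
    λ_2 → (1, 0, 17)
    λ_3 → (5, 6, 5)
    λ_4 → (5, 6, 5)

These 4 weights hit 2 W_29-dot-orbits; sizes (3, 1):

[[1, 3, 4], [2]]


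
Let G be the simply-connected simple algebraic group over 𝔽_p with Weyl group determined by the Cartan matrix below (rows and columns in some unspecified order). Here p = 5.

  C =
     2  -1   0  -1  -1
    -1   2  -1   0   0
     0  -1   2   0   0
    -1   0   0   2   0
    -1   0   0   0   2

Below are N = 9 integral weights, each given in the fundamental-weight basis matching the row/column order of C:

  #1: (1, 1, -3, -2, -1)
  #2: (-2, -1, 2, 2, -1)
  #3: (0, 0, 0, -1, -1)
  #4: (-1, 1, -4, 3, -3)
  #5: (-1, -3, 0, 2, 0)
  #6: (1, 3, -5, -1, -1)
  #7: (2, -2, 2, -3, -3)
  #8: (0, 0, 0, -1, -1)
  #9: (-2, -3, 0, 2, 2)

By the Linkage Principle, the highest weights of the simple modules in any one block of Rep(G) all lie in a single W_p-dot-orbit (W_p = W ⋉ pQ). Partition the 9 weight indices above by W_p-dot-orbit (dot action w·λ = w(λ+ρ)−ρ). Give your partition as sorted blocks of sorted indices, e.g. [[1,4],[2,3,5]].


D_5 Cartan matrix, 5 simple roots permuted; ρ=(1,1,1,1,1).

W_5-reps of the 9 weights in Ā_5 (same 5-coord order as C):

  [1] (1, 0, 2, 1, 0)
  [2] (1, 0, 2, 1, 0)
  [3] (1, 1, 1, 0, 0)
  [4] (0, 1, 0, 1, 1)
  [5] (0, 1, 0, 1, 1)
  [6] (1, 1, 1, 0, 0)
  [7] (1, 1, 1, 0, 0)
  [8] (1, 1, 1, 0, 0)
  [9] (1, 1, 1, 0, 0)

The 9 indices split into 3 linkage classes (same alcove rep ⇔ same W_5-dot-orbit):

[[1, 2], [3, 6, 7, 8, 9], [4, 5]]


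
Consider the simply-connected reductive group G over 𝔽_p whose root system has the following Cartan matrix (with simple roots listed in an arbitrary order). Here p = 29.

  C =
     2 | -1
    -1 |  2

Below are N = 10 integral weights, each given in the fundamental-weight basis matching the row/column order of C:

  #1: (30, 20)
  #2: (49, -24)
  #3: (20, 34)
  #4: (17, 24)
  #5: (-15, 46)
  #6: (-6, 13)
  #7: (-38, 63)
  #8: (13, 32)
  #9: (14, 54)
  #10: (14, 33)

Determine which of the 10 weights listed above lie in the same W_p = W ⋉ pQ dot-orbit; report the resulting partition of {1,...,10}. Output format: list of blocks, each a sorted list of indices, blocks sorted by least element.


Type A_2, rank 2, |W|=6; reorder rows/cols to standard.

Ā_29 reps of the 10 weights (A_2, coords as presented):

  [1] (6, 2) · [2] (6, 2) · [3] (6, 2) · [4] (4, 11) · [5] (4, 11) · [6] (5, 9) · [7] (6, 2) · [8] (4, 11) · [9] (14, 12) · [10] (5, 9)

The 10 indices split into 4 linkage classes (same alcove rep ⇔ same W_29-dot-orbit):

[[1, 2, 3, 7], [4, 5, 8], [6, 10], [9]]


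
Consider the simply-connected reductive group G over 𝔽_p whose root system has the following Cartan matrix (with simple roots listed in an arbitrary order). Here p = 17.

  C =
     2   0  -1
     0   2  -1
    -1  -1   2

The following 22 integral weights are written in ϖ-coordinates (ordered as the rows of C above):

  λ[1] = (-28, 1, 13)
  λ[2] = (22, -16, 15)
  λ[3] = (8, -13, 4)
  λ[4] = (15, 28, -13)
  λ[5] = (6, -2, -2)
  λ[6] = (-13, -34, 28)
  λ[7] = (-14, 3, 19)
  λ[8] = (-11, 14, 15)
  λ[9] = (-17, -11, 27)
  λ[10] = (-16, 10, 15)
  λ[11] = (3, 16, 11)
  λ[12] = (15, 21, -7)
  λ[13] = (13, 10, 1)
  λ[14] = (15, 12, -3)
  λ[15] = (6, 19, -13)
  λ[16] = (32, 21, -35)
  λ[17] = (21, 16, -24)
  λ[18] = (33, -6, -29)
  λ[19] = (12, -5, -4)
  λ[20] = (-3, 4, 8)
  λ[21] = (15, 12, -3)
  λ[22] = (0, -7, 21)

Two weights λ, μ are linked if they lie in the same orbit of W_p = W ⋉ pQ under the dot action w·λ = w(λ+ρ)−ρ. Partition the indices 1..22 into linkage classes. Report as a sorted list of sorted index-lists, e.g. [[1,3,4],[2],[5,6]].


Dynkin diagram of C (from the 4 off-diagonal −1 entries): A_3.

Ā_17 reps of the 22 weights (A_3, coords as presented):

  λ_1 → (4, 1, 2);  λ_2 → (5, 1, 1);  λ_3 → (2, 5, 7);  λ_4 → (12, 1, 0);  λ_5 → (5, 1, 1);  λ_6 → (12, 1, 0);  λ_7 → (6, 3, 4);  λ_8 → (4, 1, 2);  λ_9 → (5, 1, 1);  λ_10 → (5, 1, 1);  λ_11 → (12, 1, 0);  λ_12 → (5, 1, 1);  λ_13 → (4, 1, 2);  λ_14 → (4, 1, 2);  λ_15 → (2, 5, 7);  λ_16 → (12, 1, 0);  λ_17 → (5, 0, 11);  λ_18 → (5, 0, 11);  λ_19 → (6, 3, 4);  λ_20 → (2, 5, 7);  λ_21 → (4, 1, 2);  λ_22 → (5, 0, 11)

The 22 indices split into 6 linkage classes (same alcove rep ⇔ same W_17-dot-orbit):

[[1, 8, 13, 14, 21], [2, 5, 9, 10, 12], [3, 15, 20], [4, 6, 11, 16], [7, 19], [17, 18, 22]]


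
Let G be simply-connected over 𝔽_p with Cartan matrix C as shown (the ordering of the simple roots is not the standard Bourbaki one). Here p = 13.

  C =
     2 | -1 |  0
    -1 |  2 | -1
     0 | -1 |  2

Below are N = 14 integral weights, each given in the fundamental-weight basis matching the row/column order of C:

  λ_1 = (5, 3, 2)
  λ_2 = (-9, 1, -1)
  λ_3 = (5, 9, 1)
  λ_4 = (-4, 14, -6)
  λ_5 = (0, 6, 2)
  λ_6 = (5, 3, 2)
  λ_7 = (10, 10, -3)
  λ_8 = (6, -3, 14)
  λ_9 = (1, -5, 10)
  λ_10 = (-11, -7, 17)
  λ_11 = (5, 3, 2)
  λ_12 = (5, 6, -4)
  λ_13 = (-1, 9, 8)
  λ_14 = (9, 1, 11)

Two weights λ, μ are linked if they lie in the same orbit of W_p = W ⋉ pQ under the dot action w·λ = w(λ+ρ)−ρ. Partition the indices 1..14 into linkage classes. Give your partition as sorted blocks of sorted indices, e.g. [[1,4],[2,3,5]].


C ↔ A_3 under row/col permutation; |W(A_3)| = 24.

Each λ_j+ρ reduced to Ā_13; 3-tuples below use C's row order:

  [1] (6, 4, 3) · [2] (2, 0, 6) · [3] (1, 7, 3) · [4] (1, 7, 3) · [5] (1, 7, 3) · [6] (6, 4, 3) · [7] (2, 2, 7) · [8] (2, 0, 6) · [9] (2, 2, 7) · [10] (1, 7, 3) · [11] (6, 4, 3) · [12] (6, 4, 3) · [13] (6, 4, 3) · [14] (1, 1, 1)

Grouping the 14 weights by Ā_13-representative: 5 linkage classes.

[[1, 6, 11, 12, 13], [2, 8], [3, 4, 5, 10], [7, 9], [14]]


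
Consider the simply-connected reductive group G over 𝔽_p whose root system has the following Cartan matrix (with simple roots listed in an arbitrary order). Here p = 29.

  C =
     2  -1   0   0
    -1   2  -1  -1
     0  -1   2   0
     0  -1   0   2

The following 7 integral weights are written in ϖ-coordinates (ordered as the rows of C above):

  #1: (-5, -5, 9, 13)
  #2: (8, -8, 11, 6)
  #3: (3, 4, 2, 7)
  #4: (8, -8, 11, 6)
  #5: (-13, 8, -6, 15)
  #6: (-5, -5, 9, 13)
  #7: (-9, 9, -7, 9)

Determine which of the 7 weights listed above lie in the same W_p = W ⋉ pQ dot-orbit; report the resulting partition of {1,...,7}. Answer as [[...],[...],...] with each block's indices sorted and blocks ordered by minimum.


Type D_4, rank 4, |W|=192; reorder rows/cols to standard.

Folding the 7 weights λ_j+ρ into Ā_29 (reps in the given 4-coord order):

  λ_1+ρ ↦ (4, 4, 2, 6)
  λ_2+ρ ↦ (2, 7, 5, 0)
  λ_3+ρ ↦ (4, 5, 3, 8)
  λ_4+ρ ↦ (2, 7, 5, 0)
  λ_5+ρ ↦ (4, 5, 3, 8)
  λ_6+ρ ↦ (4, 4, 2, 6)
  λ_7+ρ ↦ (4, 4, 2, 6)

Linkage partition of the 7 weights (3 classes, p=29):

[[1, 6, 7], [2, 4], [3, 5]]


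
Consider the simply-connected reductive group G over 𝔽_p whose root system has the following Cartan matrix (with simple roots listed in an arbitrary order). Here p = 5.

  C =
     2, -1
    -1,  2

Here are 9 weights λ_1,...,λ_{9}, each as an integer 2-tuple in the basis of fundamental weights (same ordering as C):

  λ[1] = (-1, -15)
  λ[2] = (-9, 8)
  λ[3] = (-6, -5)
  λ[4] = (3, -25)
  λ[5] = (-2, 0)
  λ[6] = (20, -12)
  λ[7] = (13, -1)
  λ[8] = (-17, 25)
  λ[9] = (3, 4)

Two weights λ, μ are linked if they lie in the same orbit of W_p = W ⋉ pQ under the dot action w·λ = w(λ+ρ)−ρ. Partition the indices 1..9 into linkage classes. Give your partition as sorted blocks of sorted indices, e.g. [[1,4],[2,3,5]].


Root system A_2: the 2×2 matrix C matches after relabeling.

λ_j+ρ reflected into Ā_5 (⟨·,θ^∨⟩≤5); 2-tuples as given:

    λ_1+ρ ↦ (0, 1)
    λ_2+ρ ↦ (1, 3)
    λ_3+ρ ↦ (0, 1)
    λ_4+ρ ↦ (1, 0)
    λ_5+ρ ↦ (1, 0)
    λ_6+ρ ↦ (0, 1)
    λ_7+ρ ↦ (0, 1)
    λ_8+ρ ↦ (4, 1)
    λ_9+ρ ↦ (0, 1)

The 9 indices split into 4 linkage classes (same alcove rep ⇔ same W_5-dot-orbit):

[[1, 3, 6, 7, 9], [2], [4, 5], [8]]


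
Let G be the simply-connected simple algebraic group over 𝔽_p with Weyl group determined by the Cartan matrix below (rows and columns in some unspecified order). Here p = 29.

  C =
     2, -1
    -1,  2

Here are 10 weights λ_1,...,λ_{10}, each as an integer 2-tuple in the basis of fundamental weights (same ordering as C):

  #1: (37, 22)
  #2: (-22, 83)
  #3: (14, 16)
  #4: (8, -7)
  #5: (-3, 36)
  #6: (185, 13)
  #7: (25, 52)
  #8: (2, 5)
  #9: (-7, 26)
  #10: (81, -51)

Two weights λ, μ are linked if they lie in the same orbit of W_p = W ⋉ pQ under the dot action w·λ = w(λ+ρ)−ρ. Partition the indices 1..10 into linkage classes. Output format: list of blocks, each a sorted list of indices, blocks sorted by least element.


Root system A_2: the 2×2 matrix C matches after relabeling.

λ_j+ρ reflected into Ā_29 (⟨·,θ^∨⟩≤29); 2-tuples as given:

  λ_1+ρ ↦ (3, 6) · λ_2+ρ ↦ (3, 21) · λ_3+ρ ↦ (12, 14) · λ_4+ρ ↦ (3, 6) · λ_5+ρ ↦ (6, 21) · λ_6+ρ ↦ (12, 14) · λ_7+ρ ↦ (3, 21) · λ_8+ρ ↦ (3, 6) · λ_9+ρ ↦ (6, 21) · λ_10+ρ ↦ (3, 21)

Grouping the 10 weights by Ā_29-representative: 4 linkage classes.

[[1, 4, 8], [2, 7, 10], [3, 6], [5, 9]]


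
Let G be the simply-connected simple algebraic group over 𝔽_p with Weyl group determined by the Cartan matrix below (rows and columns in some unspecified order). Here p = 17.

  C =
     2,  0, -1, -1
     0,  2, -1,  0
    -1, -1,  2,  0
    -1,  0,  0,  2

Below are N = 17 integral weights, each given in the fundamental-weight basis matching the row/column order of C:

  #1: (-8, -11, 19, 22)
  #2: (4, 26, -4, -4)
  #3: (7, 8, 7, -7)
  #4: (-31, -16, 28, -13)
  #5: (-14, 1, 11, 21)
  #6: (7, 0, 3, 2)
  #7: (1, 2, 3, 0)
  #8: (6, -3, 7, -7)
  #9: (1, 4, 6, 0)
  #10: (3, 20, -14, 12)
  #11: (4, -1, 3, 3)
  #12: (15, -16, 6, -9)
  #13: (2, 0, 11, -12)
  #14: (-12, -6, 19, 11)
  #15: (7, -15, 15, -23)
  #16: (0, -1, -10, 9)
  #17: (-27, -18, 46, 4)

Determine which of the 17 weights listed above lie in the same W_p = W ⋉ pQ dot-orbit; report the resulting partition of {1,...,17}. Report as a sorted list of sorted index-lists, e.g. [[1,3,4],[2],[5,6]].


Cartan matrix: type A_4 (|W|=120); un-permuting the 4 rows.

Ā_17 reps of the 17 weights (A_4, coords as presented):

  λ_1 → (2, 3, 4, 1) · λ_2 → (2, 5, 7, 1) · λ_3 → (0, 1, 8, 2) · λ_4 → (8, 1, 4, 3) · λ_5 → (8, 1, 4, 3) · λ_6 → (8, 1, 4, 3) · λ_7 → (2, 3, 4, 1) · λ_8 → (1, 2, 6, 6) · λ_9 → (2, 5, 7, 1) · λ_10 → (5, 0, 4, 4) · λ_11 → (5, 0, 4, 4) · λ_12 → (0, 1, 8, 2) · λ_13 → (8, 1, 4, 3) · λ_14 → (8, 1, 4, 3) · λ_15 → (2, 5, 7, 1) · λ_16 → (0, 1, 8, 2) · λ_17 → (5, 0, 4, 4)

The 17 indices split into 6 linkage classes (same alcove rep ⇔ same W_17-dot-orbit):

[[1, 7], [2, 9, 15], [3, 12, 16], [4, 5, 6, 13, 14], [8], [10, 11, 17]]


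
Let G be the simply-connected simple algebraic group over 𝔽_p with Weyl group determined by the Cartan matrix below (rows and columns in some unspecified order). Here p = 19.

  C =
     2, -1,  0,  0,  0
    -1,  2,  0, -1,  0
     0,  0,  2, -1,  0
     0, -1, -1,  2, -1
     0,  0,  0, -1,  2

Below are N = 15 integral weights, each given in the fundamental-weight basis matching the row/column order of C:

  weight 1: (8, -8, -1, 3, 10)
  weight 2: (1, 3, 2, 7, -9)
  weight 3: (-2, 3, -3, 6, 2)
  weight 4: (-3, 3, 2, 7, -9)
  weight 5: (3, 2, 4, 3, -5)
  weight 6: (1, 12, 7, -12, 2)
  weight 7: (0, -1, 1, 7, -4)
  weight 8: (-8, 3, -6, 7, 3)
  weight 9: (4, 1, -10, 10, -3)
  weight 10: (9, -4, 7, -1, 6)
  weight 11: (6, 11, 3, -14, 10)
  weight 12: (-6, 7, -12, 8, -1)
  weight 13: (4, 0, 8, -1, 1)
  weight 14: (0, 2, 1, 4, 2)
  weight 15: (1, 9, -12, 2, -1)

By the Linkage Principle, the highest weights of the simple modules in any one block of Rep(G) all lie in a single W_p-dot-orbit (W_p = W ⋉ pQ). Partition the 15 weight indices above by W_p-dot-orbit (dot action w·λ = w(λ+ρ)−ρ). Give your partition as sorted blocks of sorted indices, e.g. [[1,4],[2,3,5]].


Dynkin diagram of C (from the 8 off-diagonal −1 entries): D_5.

λ_j+ρ reflected into Ā_19 (⟨·,θ^∨⟩≤19); 5-tuples as given:

  λ_1+ρ ↦ (2, 2, 3, 0, 8) · λ_2+ρ ↦ (2, 2, 3, 0, 8) · λ_3+ρ ↦ (1, 0, 2, 5, 3) · λ_4+ρ ↦ (2, 2, 3, 0, 8) · λ_5+ρ ↦ (4, 3, 5, 0, 4) · λ_6+ρ ↦ (2, 2, 3, 0, 8) · λ_7+ρ ↦ (1, 0, 2, 5, 3) · λ_8+ρ ↦ (4, 3, 5, 0, 4) · λ_9+ρ ↦ (5, 1, 9, 0, 2) · λ_10+ρ ↦ (4, 3, 5, 0, 4) · λ_11+ρ ↦ (5, 1, 9, 0, 2) · λ_12+ρ ↦ (5, 1, 9, 0, 2) · λ_13+ρ ↦ (5, 1, 9, 0, 2) · λ_14+ρ ↦ (1, 0, 2, 5, 3) · λ_15+ρ ↦ (2, 2, 3, 0, 8)

The 15 indices split into 4 linkage classes (same alcove rep ⇔ same W_19-dot-orbit):

[[1, 2, 4, 6, 15], [3, 7, 14], [5, 8, 10], [9, 11, 12, 13]]


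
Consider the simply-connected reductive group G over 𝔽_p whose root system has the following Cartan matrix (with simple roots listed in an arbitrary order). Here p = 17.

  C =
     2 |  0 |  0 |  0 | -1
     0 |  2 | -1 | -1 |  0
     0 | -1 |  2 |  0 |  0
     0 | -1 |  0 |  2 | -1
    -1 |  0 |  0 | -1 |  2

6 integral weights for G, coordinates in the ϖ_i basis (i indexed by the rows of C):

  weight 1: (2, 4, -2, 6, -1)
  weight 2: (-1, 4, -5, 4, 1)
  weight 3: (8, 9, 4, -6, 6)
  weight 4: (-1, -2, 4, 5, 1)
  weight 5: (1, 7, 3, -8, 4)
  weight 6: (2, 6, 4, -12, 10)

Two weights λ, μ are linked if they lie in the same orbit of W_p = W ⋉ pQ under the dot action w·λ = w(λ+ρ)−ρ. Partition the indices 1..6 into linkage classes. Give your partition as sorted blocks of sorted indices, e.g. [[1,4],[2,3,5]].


Root system A_5: the 5×5 matrix C matches after relabeling.

Folding the 6 weights λ_j+ρ into Ā_17 (reps in the given 5-coord order):

  1: (3, 4, 1, 7, 0);  2: (0, 1, 4, 5, 2);  3: (0, 1, 4, 5, 2);  4: (0, 1, 4, 5, 2);  5: (0, 1, 4, 5, 2);  6: (3, 4, 1, 7, 0)

Grouping the 6 weights by Ā_17-representative: 2 linkage classes.

[[1, 6], [2, 3, 4, 5]]


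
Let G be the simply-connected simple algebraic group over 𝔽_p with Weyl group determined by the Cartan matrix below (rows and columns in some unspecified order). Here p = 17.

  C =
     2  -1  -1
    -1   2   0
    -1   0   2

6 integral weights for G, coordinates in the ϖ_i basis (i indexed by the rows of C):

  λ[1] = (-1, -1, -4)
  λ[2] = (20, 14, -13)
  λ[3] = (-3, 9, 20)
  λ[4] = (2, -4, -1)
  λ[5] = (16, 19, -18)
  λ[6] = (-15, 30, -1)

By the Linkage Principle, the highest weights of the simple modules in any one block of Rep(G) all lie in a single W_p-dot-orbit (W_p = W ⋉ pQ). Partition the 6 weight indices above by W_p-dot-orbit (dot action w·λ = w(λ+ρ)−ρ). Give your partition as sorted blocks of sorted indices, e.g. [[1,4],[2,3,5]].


Root system A_3: the 3×3 matrix C matches after relabeling.

W_17-reps of the 6 weights in Ā_17 (same 3-coord order as C):

  [1] (0, 3, 0) · [2] (2, 2, 5) · [3] (2, 2, 5) · [4] (0, 3, 0) · [5] (0, 3, 0) · [6] (0, 3, 0)

2 distinct reps among the 6 weights ⇒ 2 W_17-linkage classes:

[[1, 4, 5, 6], [2, 3]]


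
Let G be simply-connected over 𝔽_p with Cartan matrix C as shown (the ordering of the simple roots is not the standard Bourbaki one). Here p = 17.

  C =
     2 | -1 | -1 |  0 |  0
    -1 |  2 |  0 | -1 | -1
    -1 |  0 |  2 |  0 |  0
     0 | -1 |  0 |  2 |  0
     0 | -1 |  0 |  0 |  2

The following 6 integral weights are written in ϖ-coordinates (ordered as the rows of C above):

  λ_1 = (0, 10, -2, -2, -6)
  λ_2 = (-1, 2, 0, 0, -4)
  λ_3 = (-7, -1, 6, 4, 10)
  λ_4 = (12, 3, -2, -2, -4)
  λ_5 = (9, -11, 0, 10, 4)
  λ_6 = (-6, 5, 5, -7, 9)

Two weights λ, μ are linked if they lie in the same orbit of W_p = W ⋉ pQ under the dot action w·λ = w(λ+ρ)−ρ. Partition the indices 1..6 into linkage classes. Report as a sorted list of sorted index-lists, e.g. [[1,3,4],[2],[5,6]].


C ↔ D_5 under row/col permutation; |W(D_5)| = 1920.

W_17-reps of the 6 weights in Ā_17 (same 5-coord order as C):

    λ_1+ρ ↦ (0, 5, 1, 1, 5)
    λ_2+ρ ↦ (0, 0, 1, 1, 3)
    λ_3+ρ ↦ (0, 5, 1, 1, 5)
    λ_4+ρ ↦ (0, 0, 1, 1, 3)
    λ_5+ρ ↦ (0, 5, 1, 1, 5)
    λ_6+ρ ↦ (0, 5, 1, 1, 5)

Linkage partition of the 6 weights (2 classes, p=17):

[[1, 3, 5, 6], [2, 4]]


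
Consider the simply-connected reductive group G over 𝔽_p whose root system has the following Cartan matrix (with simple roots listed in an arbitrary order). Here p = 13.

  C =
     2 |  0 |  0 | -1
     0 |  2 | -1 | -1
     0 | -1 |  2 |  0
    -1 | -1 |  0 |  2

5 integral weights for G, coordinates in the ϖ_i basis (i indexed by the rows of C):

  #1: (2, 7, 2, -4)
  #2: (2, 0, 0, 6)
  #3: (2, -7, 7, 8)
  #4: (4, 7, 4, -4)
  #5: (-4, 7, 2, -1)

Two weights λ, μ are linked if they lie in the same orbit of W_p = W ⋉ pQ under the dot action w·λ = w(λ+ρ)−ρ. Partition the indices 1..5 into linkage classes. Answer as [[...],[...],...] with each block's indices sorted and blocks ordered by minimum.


Cartan matrix: type A_4 (|W|=120); un-permuting the 4 rows.

λ_j+ρ reflected into Ā_13 (⟨·,θ^∨⟩≤13); 4-tuples as given:

  λ_1 → (0, 5, 3, 3);  λ_2 → (3, 1, 1, 7);  λ_3 → (2, 6, 1, 3);  λ_4 → (0, 5, 3, 3);  λ_5 → (0, 5, 3, 3)

Partition of {1..5} into 3 W_13-dot-orbits:

[[1, 4, 5], [2], [3]]


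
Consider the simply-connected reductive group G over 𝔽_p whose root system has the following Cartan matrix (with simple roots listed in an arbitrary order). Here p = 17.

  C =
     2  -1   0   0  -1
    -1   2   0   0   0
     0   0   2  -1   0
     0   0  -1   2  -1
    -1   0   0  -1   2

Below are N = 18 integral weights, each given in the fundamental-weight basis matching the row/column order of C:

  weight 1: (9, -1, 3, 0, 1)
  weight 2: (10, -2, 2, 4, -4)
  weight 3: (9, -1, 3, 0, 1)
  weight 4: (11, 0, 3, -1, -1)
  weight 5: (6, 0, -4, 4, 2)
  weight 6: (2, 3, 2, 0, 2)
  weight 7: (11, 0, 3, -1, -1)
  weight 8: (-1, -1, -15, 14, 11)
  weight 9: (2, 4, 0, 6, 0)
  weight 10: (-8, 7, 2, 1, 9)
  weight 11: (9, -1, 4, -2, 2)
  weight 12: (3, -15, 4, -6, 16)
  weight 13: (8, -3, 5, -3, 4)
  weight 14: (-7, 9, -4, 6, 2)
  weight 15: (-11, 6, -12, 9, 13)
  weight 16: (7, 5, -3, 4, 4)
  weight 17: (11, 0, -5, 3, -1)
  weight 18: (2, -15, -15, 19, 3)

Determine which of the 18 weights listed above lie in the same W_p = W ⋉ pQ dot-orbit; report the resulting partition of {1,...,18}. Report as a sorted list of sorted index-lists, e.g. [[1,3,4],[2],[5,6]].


Type A_5, rank 5, |W|=720; reorder rows/cols to standard.

λ_j+ρ reflected into Ā_17 (⟨·,θ^∨⟩≤17); 5-tuples as given:

  λ_1+ρ ↦ (10, 0, 4, 1, 2);  λ_2+ρ ↦ (7, 1, 3, 2, 3);  λ_3+ρ ↦ (10, 0, 4, 1, 2);  λ_4+ρ ↦ (12, 1, 4, 0, 0);  λ_5+ρ ↦ (7, 1, 3, 2, 3);  λ_6+ρ ↦ (3, 4, 3, 1, 3);  λ_7+ρ ↦ (12, 1, 4, 0, 0);  λ_8+ρ ↦ (10, 0, 4, 1, 2);  λ_9+ρ ↦ (3, 5, 1, 7, 1);  λ_10+ρ ↦ (7, 1, 3, 2, 3);  λ_11+ρ ↦ (10, 0, 4, 1, 2);  λ_12+ρ ↦ (10, 0, 4, 1, 2);  λ_13+ρ ↦ (7, 1, 3, 2, 3);  λ_14+ρ ↦ (3, 4, 3, 1, 3);  λ_15+ρ ↦ (3, 4, 3, 1, 3);  λ_16+ρ ↦ (7, 1, 3, 2, 3);  λ_17+ρ ↦ (12, 1, 4, 0, 0);  λ_18+ρ ↦ (3, 4, 3, 1, 3)

Partition of {1..18} into 5 W_17-dot-orbits:

[[1, 3, 8, 11, 12], [2, 5, 10, 13, 16], [4, 7, 17], [6, 14, 15, 18], [9]]


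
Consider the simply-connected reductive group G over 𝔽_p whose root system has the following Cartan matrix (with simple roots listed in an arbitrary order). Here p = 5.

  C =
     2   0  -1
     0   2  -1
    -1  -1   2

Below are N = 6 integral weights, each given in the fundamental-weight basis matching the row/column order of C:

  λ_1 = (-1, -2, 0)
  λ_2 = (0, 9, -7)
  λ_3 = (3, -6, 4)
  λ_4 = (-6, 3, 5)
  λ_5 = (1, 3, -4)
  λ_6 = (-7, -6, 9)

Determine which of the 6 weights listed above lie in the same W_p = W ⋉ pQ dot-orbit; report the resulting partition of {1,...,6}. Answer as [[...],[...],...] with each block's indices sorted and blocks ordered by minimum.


C ↔ A_3 under row/col permutation; |W(A_3)| = 24.

Folding the 6 weights λ_j+ρ into Ā_5 (reps in the given 3-coord order):

  [1] (0, 1, 0)
  [2] (0, 1, 0)
  [3] (0, 1, 0)
  [4] (0, 1, 0)
  [5] (1, 1, 2)
  [6] (0, 1, 0)

Grouping the 6 weights by Ā_5-representative: 2 linkage classes.

[[1, 2, 3, 4, 6], [5]]


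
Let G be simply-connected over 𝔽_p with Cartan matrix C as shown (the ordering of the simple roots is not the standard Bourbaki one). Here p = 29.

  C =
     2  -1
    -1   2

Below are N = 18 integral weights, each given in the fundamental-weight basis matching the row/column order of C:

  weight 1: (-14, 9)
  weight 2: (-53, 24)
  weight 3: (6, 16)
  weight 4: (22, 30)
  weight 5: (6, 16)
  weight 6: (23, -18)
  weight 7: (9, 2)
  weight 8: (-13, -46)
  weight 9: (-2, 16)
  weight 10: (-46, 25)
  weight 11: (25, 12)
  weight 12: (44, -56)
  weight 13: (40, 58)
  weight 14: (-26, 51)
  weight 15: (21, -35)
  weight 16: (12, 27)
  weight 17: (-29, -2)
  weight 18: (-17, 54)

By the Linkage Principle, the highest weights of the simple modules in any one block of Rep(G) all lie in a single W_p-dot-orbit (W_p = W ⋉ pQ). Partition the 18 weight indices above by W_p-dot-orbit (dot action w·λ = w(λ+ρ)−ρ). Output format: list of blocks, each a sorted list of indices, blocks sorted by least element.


Type A_2, rank 2, |W|=6; reorder rows/cols to standard.

λ_j+ρ reflected into Ā_29 (⟨·,θ^∨⟩≤29); 2-tuples as given:

  λ_1+ρ ↦ (10, 3);  λ_2+ρ ↦ (2, 4);  λ_3+ρ ↦ (7, 17);  λ_4+ρ ↦ (2, 4);  λ_5+ρ ↦ (7, 17);  λ_6+ρ ↦ (7, 17);  λ_7+ρ ↦ (10, 3);  λ_8+ρ ↦ (1, 16);  λ_9+ρ ↦ (1, 16);  λ_10+ρ ↦ (10, 3);  λ_11+ρ ↦ (16, 3);  λ_12+ρ ↦ (16, 3);  λ_13+ρ ↦ (1, 16);  λ_14+ρ ↦ (2, 4);  λ_15+ρ ↦ (7, 17);  λ_16+ρ ↦ (1, 16);  λ_17+ρ ↦ (1, 28);  λ_18+ρ ↦ (10, 3)

Partition of {1..18} into 6 W_29-dot-orbits:

[[1, 7, 10, 18], [2, 4, 14], [3, 5, 6, 15], [8, 9, 13, 16], [11, 12], [17]]


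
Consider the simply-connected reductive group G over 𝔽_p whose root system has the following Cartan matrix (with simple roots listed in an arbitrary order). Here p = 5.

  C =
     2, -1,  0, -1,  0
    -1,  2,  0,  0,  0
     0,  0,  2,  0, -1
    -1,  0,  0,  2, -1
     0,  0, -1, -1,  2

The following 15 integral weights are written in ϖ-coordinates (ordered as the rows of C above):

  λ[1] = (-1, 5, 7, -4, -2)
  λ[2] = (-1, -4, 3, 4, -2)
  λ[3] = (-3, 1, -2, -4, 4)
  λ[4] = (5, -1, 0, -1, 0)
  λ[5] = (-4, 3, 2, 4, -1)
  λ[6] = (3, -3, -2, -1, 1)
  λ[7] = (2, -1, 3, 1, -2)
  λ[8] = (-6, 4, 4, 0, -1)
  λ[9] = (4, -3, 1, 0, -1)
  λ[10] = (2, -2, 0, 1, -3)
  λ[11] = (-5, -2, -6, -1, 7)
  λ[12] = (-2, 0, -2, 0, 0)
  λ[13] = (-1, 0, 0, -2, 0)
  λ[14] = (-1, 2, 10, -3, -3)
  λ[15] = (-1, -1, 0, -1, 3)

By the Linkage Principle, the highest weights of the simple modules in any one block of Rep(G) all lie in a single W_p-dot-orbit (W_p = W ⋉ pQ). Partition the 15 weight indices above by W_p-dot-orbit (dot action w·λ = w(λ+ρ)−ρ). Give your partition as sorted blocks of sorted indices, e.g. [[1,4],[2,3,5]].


A_5 Cartan matrix, 5 simple roots permuted; ρ=(1,1,1,1,1).

Ā_5 reps of the 15 weights (A_5, coords as presented):

  1: (2, 1, 0, 0, 1)
  2: (0, 3, 0, 1, 1)
  3: (0, 3, 0, 1, 1)
  4: (2, 1, 0, 0, 1)
  5: (0, 3, 0, 1, 1)
  6: (2, 1, 0, 0, 1)
  7: (0, 3, 0, 1, 1)
  8: (0, 1, 0, 0, 4)
  9: (2, 1, 0, 0, 1)
  10: (2, 1, 1, 0, 1)
  11: (0, 3, 0, 1, 1)
  12: (1, 0, 1, 0, 0)
  13: (1, 0, 1, 0, 0)
  14: (2, 1, 1, 0, 1)
  15: (0, 0, 1, 0, 4)

The 15 indices split into 6 linkage classes (same alcove rep ⇔ same W_5-dot-orbit):

[[1, 4, 6, 9], [2, 3, 5, 7, 11], [8], [10, 14], [12, 13], [15]]


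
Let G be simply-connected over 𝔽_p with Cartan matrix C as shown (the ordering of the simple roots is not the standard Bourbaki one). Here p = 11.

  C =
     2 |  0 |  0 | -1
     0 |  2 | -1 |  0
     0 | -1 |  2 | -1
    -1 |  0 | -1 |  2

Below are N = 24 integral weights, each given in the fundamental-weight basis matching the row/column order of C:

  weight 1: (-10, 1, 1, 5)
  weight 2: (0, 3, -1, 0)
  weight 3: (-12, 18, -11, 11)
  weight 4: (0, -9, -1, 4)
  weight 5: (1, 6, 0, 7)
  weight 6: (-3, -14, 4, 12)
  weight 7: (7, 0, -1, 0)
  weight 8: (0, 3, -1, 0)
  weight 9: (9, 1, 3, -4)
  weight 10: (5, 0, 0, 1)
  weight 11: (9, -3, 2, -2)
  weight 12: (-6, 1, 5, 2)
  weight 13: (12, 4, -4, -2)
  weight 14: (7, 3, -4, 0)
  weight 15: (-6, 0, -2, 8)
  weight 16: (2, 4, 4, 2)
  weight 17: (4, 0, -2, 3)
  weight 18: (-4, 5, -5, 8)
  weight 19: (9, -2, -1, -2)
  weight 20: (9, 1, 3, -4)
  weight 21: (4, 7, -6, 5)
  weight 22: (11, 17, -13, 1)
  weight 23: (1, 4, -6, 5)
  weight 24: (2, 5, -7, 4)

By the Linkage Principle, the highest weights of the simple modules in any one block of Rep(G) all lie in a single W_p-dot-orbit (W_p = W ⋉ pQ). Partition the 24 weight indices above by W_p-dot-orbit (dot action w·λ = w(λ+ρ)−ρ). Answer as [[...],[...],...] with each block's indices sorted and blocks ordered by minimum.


C ↔ A_4 under row/col permutation; |W(A_4)| = 120.

W_11-reps of the 24 weights in Ā_11 (same 4-coord order as C):

    1: (6, 1, 1, 2)
    2: (1, 4, 0, 1)
    3: (8, 1, 0, 1)
    4: (2, 0, 5, 1)
    5: (5, 0, 1, 3)
    6: (3, 2, 4, 2)
    7: (8, 1, 0, 1)
    8: (1, 4, 0, 1)
    9: (5, 0, 1, 3)
    10: (6, 1, 1, 2)
    11: (8, 1, 0, 1)
    12: (3, 2, 4, 2)
    13: (6, 1, 1, 2)
    14: (6, 1, 1, 2)
    15: (5, 0, 1, 3)
    16: (2, 0, 5, 1)
    17: (5, 0, 1, 3)
    18: (3, 2, 4, 2)
    19: (8, 1, 0, 1)
    20: (5, 0, 1, 3)
    21: (2, 0, 5, 1)
    22: (6, 1, 1, 2)
    23: (2, 0, 5, 1)
    24: (2, 0, 5, 1)

6 distinct reps among the 24 weights ⇒ 6 W_11-linkage classes:

[[1, 10, 13, 14, 22], [2, 8], [3, 7, 11, 19], [4, 16, 21, 23, 24], [5, 9, 15, 17, 20], [6, 12, 18]]


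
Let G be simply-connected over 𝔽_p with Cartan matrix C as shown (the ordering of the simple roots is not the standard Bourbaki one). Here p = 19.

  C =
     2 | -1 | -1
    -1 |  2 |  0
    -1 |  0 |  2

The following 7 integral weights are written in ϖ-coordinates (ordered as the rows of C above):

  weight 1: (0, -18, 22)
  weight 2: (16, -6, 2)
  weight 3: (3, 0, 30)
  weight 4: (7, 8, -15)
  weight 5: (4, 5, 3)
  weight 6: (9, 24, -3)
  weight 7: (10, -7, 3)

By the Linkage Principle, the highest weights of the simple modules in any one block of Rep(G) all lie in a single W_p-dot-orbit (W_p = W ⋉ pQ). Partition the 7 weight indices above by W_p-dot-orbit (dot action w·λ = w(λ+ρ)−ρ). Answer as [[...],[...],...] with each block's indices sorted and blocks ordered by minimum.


A_3 Cartan matrix, 3 simple roots permuted; ρ=(1,1,1).

W_19-reps of the 7 weights in Ā_19 (same 3-coord order as C):

  λ_1+ρ ↦ (12, 4, 2) · λ_2+ρ ↦ (12, 4, 2) · λ_3+ρ ↦ (12, 4, 2) · λ_4+ρ ↦ (6, 3, 8) · λ_5+ρ ↦ (5, 6, 4) · λ_6+ρ ↦ (6, 3, 8) · λ_7+ρ ↦ (5, 6, 4)

These 7 weights hit 3 W_19-dot-orbits; sizes (3, 2, 2):

[[1, 2, 3], [4, 6], [5, 7]]


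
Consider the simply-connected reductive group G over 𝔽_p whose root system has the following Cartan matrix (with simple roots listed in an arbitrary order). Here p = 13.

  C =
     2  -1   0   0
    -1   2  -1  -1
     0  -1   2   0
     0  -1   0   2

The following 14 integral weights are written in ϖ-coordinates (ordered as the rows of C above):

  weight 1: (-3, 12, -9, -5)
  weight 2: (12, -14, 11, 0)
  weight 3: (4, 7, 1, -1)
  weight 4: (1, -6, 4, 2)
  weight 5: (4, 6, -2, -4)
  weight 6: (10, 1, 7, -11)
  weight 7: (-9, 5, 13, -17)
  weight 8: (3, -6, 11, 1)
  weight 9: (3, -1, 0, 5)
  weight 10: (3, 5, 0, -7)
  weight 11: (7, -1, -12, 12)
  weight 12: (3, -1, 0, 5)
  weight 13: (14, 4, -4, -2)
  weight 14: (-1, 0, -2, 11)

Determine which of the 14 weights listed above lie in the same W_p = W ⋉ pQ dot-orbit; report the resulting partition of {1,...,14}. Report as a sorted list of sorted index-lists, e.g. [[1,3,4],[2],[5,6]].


D_4 Cartan matrix, 4 simple roots permuted; ρ=(1,1,1,1).

Each λ_j+ρ reduced to Ā_13; 4-tuples below use C's row order:

  1: (1, 1, 7, 3) · 2: (0, 0, 1, 12) · 3: (3, 0, 0, 2) · 4: (3, 0, 0, 2) · 5: (5, 1, 1, 3) · 6: (3, 0, 0, 2) · 7: (5, 1, 1, 3) · 8: (1, 1, 7, 3) · 9: (4, 0, 1, 6) · 10: (4, 0, 1, 6) · 11: (3, 0, 0, 2) · 12: (4, 0, 1, 6) · 13: (5, 1, 1, 3) · 14: (0, 0, 1, 12)

These 14 weights hit 5 W_13-dot-orbits; sizes (2, 2, 4, 3, 3):

[[1, 8], [2, 14], [3, 4, 6, 11], [5, 7, 13], [9, 10, 12]]


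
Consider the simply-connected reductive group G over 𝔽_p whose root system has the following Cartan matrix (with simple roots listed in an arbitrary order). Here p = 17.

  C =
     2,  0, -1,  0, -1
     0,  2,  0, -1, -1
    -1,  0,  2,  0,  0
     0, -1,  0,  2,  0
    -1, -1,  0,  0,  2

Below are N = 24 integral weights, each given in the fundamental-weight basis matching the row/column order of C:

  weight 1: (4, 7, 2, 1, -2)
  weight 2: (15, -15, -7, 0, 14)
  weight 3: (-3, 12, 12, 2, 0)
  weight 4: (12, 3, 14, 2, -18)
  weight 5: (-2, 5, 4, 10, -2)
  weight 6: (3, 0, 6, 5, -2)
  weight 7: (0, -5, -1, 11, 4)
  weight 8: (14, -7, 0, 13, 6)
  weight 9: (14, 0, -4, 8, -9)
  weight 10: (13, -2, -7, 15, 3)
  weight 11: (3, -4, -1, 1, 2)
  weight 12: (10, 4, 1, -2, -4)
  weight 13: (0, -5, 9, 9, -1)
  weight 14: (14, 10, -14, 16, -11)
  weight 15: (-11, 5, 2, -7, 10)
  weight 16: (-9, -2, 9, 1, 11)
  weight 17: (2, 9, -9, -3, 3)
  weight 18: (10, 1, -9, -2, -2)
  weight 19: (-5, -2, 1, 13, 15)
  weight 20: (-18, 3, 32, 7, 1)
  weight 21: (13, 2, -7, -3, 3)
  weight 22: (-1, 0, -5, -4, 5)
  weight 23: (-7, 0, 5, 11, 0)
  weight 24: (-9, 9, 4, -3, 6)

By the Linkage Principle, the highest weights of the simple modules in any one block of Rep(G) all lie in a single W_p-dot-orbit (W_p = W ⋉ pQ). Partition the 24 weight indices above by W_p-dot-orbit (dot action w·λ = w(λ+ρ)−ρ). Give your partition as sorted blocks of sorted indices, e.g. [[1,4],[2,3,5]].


Root system A_5: the 5×5 matrix C matches after relabeling.

Alcove-folded reps (p=17, 24 weights, presented ϖ-order):

    λ_1 → (4, 7, 3, 2, 1)
    λ_2 → (2, 0, 8, 1, 1)
    λ_3 → (1, 4, 0, 8, 1)
    λ_4 → (4, 2, 0, 1, 0)
    λ_5 → (1, 4, 0, 8, 1)
    λ_6 → (3, 0, 7, 6, 1)
    λ_7 → (1, 4, 0, 8, 1)
    λ_8 → (2, 0, 8, 1, 1)
    λ_9 → (4, 7, 3, 2, 1)
    λ_10 → (2, 0, 8, 1, 1)
    λ_11 → (4, 2, 0, 1, 0)
    λ_12 → (8, 1, 2, 1, 3)
    λ_13 → (3, 0, 7, 6, 1)
    λ_14 → (2, 0, 8, 1, 1)
    λ_15 → (3, 0, 7, 6, 1)
    λ_16 → (8, 1, 2, 1, 3)
    λ_17 → (4, 7, 3, 2, 1)
    λ_18 → (2, 0, 8, 1, 1)
    λ_19 → (8, 1, 2, 1, 3)
    λ_20 → (1, 4, 0, 8, 1)
    λ_21 → (8, 1, 2, 1, 3)
    λ_22 → (4, 2, 0, 1, 0)
    λ_23 → (1, 4, 0, 8, 1)
    λ_24 → (4, 7, 3, 2, 1)

Partition of {1..24} into 6 W_17-dot-orbits:

[[1, 9, 17, 24], [2, 8, 10, 14, 18], [3, 5, 7, 20, 23], [4, 11, 22], [6, 13, 15], [12, 16, 19, 21]]


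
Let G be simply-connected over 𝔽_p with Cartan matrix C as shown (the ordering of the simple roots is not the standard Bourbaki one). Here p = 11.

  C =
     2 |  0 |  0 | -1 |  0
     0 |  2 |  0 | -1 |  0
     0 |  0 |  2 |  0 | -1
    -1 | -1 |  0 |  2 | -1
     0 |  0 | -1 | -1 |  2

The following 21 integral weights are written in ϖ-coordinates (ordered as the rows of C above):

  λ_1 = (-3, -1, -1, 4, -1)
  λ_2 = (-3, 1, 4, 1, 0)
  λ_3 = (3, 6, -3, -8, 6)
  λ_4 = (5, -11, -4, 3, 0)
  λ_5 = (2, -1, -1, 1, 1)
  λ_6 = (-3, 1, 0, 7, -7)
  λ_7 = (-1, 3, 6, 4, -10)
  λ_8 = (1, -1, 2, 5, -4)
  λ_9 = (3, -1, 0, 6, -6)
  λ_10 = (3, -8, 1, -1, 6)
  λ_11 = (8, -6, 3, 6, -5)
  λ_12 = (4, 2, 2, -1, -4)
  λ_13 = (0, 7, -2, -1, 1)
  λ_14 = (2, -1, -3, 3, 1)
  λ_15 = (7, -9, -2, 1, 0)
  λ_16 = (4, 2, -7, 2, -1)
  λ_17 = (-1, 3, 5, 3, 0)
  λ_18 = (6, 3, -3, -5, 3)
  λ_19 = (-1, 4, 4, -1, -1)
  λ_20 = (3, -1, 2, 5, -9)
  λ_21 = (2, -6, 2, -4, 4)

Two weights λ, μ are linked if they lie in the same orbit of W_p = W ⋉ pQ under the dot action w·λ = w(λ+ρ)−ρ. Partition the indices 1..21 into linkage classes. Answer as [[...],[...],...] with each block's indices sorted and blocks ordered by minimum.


Cartan matrix: type D_5 (|W|=1920); un-permuting the 5 rows.

W_11-reps of the 21 weights in Ā_11 (same 5-coord order as C):

  λ_1 → (2, 0, 0, 3, 0) · λ_2 → (2, 2, 5, 0, 1) · λ_3 → (3, 0, 0, 2, 2) · λ_4 → (2, 2, 5, 0, 1) · λ_5 → (3, 0, 0, 2, 2) · λ_6 → (2, 2, 5, 0, 1) · λ_7 → (4, 0, 2, 0, 2) · λ_8 → (2, 0, 0, 3, 0) · λ_9 → (4, 0, 2, 0, 2) · λ_10 → (3, 0, 0, 2, 2) · λ_11 → (4, 0, 2, 0, 2) · λ_12 → (2, 0, 0, 3, 0) · λ_13 → (1, 8, 1, 0, 0) · λ_14 → (3, 0, 0, 2, 2) · λ_15 → (2, 2, 5, 0, 1) · λ_16 → (2, 0, 0, 3, 0) · λ_17 → (4, 0, 2, 0, 2) · λ_18 → (3, 0, 0, 2, 2) · λ_19 → (0, 5, 5, 0, 0) · λ_20 → (2, 2, 5, 0, 1) · λ_21 → (2, 0, 0, 3, 0)

6 distinct reps among the 21 weights ⇒ 6 W_11-linkage classes:

[[1, 8, 12, 16, 21], [2, 4, 6, 15, 20], [3, 5, 10, 14, 18], [7, 9, 11, 17], [13], [19]]


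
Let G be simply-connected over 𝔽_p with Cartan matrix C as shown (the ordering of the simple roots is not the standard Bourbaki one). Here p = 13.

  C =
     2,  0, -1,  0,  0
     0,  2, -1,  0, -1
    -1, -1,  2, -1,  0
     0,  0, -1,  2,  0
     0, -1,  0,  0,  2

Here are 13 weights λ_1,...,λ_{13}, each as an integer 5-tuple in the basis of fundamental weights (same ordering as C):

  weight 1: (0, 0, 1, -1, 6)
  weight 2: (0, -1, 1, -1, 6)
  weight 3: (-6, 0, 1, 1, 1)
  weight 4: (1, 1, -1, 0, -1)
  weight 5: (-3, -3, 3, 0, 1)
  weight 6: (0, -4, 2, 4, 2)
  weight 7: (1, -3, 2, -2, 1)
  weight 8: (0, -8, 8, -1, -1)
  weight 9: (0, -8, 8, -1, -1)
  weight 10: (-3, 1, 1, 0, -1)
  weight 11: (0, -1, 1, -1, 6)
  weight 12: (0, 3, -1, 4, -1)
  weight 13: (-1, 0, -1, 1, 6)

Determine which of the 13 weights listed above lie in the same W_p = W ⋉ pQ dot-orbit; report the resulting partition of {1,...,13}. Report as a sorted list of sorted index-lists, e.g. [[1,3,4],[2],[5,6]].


Dynkin diagram of C (from the 8 off-diagonal −1 entries): D_5.

Folding the 13 weights λ_j+ρ into Ā_13 (reps in the given 5-coord order):

    1: (1, 0, 2, 0, 7)
    2: (1, 0, 2, 0, 7)
    3: (2, 2, 0, 1, 0)
    4: (2, 2, 0, 1, 0)
    5: (2, 2, 0, 1, 0)
    6: (1, 3, 0, 5, 0)
    7: (2, 2, 0, 1, 0)
    8: (1, 0, 2, 0, 7)
    9: (1, 0, 2, 0, 7)
    10: (2, 2, 0, 1, 0)
    11: (1, 0, 2, 0, 7)
    12: (1, 3, 0, 5, 0)
    13: (0, 1, 0, 2, 7)

Linkage partition of the 13 weights (4 classes, p=13):

[[1, 2, 8, 9, 11], [3, 4, 5, 7, 10], [6, 12], [13]]


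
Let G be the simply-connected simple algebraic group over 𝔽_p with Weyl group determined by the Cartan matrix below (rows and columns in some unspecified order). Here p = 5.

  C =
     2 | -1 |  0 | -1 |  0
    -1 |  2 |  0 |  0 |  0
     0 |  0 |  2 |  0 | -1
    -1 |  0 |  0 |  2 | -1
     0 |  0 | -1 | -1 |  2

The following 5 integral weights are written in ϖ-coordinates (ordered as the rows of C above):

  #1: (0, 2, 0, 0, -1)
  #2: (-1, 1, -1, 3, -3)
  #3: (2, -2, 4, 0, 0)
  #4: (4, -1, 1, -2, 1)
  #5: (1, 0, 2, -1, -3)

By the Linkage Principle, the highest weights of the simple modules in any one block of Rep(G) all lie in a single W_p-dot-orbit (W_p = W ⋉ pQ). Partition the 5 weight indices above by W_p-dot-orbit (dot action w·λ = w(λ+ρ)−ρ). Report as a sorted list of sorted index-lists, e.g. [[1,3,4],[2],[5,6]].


A_5 Cartan matrix, 5 simple roots permuted; ρ=(1,1,1,1,1).

Folding the 5 weights λ_j+ρ into Ā_5 (reps in the given 5-coord order):

    [1] (1, 2, 0, 1, 0)
    [2] (0, 1, 1, 2, 0)
    [3] (1, 2, 0, 1, 0)
    [4] (1, 2, 0, 1, 0)
    [5] (0, 1, 1, 2, 0)

2 distinct reps among the 5 weights ⇒ 2 W_5-linkage classes:

[[1, 3, 4], [2, 5]]


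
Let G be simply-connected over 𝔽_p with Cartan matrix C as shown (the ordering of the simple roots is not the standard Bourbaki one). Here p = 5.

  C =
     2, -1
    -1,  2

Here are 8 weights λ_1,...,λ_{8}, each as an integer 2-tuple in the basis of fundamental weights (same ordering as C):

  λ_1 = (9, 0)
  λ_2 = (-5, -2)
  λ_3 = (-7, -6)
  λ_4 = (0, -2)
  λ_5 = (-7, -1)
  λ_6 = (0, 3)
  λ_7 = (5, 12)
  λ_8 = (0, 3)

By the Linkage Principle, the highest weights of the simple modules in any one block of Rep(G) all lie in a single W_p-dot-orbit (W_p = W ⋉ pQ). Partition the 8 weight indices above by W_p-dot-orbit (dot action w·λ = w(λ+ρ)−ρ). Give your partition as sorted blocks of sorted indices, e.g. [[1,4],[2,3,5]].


A_2 Cartan matrix, 2 simple roots permuted; ρ=(1,1).

Ā_5 reps of the 8 weights (A_2, coords as presented):

  [1] (1, 4)
  [2] (1, 4)
  [3] (0, 1)
  [4] (0, 1)
  [5] (1, 4)
  [6] (1, 4)
  [7] (3, 1)
  [8] (1, 4)

Partition of {1..8} into 3 W_5-dot-orbits:

[[1, 2, 5, 6, 8], [3, 4], [7]]


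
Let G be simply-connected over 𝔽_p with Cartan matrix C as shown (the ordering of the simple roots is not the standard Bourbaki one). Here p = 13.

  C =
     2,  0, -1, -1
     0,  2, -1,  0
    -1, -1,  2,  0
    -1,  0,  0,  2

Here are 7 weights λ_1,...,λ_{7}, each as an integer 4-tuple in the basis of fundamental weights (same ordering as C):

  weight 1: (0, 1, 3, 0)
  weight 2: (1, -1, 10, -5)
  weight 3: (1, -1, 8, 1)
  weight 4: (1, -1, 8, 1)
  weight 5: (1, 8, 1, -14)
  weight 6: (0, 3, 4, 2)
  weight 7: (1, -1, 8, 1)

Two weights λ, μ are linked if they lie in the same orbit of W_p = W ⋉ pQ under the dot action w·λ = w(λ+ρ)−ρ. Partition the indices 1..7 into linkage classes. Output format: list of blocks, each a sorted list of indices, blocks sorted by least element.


C ↔ A_4 under row/col permutation; |W(A_4)| = 120.

W_13-reps of the 7 weights in Ā_13 (same 4-coord order as C):

    [1] (1, 2, 4, 1)
    [2] (2, 0, 9, 2)
    [3] (2, 0, 9, 2)
    [4] (2, 0, 9, 2)
    [5] (2, 0, 9, 2)
    [6] (1, 4, 5, 3)
    [7] (2, 0, 9, 2)

Linkage partition of the 7 weights (3 classes, p=13):

[[1], [2, 3, 4, 5, 7], [6]]


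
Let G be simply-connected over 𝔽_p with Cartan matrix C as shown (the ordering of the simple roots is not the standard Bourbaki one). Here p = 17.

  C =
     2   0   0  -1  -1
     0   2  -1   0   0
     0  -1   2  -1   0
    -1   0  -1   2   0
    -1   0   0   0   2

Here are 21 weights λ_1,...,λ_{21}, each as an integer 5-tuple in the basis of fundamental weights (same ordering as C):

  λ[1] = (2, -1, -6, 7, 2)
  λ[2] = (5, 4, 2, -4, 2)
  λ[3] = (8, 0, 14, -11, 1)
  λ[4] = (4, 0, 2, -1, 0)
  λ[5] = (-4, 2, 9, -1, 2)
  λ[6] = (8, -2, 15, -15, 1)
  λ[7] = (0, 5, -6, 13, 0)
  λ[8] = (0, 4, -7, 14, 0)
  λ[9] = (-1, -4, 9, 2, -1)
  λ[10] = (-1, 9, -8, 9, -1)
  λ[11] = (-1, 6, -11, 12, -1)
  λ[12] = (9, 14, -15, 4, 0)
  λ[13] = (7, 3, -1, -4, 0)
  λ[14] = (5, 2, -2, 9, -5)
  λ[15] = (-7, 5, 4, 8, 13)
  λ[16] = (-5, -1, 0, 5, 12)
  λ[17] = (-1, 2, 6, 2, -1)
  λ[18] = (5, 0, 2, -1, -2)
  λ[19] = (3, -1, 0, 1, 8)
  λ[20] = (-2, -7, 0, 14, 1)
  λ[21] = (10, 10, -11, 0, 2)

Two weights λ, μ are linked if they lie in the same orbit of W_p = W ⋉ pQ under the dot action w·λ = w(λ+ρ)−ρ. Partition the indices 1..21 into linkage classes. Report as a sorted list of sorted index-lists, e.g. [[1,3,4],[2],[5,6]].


A_5 Cartan matrix, 5 simple roots permuted; ρ=(1,1,1,1,1).

W_17-reps of the 21 weights in Ā_17 (same 5-coord order as C):

    [1] (3, 5, 0, 3, 3)
    [2] (3, 5, 0, 3, 3)
    [3] (1, 1, 5, 9, 1)
    [4] (5, 1, 3, 0, 1)
    [5] (0, 3, 7, 3, 0)
    [6] (2, 1, 1, 9, 3)
    [7] (1, 1, 5, 9, 1)
    [8] (1, 1, 5, 9, 1)
    [9] (0, 3, 7, 3, 0)
    [10] (0, 3, 7, 3, 0)
    [11] (0, 3, 7, 3, 0)
    [12] (1, 1, 5, 9, 1)
    [13] (5, 1, 3, 0, 1)
    [14] (2, 1, 1, 9, 3)
    [15] (3, 5, 0, 3, 3)
    [16] (4, 0, 1, 2, 9)
    [17] (0, 3, 7, 3, 0)
    [18] (5, 1, 3, 0, 1)
    [19] (4, 0, 1, 2, 9)
    [20] (1, 1, 5, 9, 1)
    [21] (2, 1, 1, 9, 3)

Linkage partition of the 21 weights (6 classes, p=17):

[[1, 2, 15], [3, 7, 8, 12, 20], [4, 13, 18], [5, 9, 10, 11, 17], [6, 14, 21], [16, 19]]
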